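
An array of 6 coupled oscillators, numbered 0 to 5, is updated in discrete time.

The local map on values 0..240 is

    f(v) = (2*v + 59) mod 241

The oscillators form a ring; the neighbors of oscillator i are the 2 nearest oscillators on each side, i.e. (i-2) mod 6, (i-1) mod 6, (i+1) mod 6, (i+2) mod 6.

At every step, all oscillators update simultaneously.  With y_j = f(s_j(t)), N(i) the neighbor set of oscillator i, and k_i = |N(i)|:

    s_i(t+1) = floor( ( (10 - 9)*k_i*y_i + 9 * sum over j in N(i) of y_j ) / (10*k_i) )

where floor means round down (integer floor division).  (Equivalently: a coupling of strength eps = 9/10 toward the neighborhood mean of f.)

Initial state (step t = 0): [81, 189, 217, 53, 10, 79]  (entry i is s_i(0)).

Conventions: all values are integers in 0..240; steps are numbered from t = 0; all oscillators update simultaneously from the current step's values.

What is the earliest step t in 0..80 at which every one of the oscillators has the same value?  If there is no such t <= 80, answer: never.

Answer: 11
Key observation: Synchronization is absorbing here: once all oscillators are equal they stay equal, and step 11 is the first all-equal step.

Derivation:
t=0: [81, 189, 217, 53, 10, 79]  (not all equal)
t=1: [135, 157, 149, 129, 146, 170]  (not all equal)
t=2: [124, 111, 102, 123, 109, 107]  (not all equal)
t=3: [35, 45, 48, 35, 45, 49]  (not all equal)
t=4: [150, 143, 140, 150, 143, 140]  (not all equal)
t=5: [102, 107, 109, 102, 107, 109]  (not all equal)
t=6: [32, 29, 27, 32, 29, 27]  (not all equal)
t=7: [115, 117, 119, 115, 117, 119]  (not all equal)
t=8: [53, 52, 50, 53, 52, 50]  (not all equal)
t=9: [161, 162, 163, 161, 162, 163]  (not all equal)
t=10: [142, 142, 141, 142, 142, 141]  (not all equal)
t=11: [101, 101, 101, 101, 101, 101]  (all equal)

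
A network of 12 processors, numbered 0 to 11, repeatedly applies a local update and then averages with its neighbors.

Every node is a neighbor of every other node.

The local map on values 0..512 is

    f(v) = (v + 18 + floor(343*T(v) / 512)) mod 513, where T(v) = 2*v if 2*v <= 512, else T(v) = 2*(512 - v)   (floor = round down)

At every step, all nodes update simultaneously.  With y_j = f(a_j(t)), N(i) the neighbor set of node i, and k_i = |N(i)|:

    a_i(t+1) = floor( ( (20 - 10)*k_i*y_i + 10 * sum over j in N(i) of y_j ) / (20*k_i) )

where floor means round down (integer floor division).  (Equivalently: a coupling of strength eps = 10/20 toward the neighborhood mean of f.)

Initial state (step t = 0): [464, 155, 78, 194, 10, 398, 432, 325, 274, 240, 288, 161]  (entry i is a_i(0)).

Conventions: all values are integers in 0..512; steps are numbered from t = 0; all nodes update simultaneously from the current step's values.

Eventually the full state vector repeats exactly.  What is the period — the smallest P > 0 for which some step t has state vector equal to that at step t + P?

Simulating step by step:
t=0: [464, 155, 78, 194, 10, 398, 432, 325, 274, 240, 288, 161]
t=1: [103, 261, 179, 302, 107, 113, 108, 125, 132, 118, 131, 267]
t=2: [256, 185, 337, 179, 260, 267, 261, 279, 287, 272, 286, 184]
t=3: [147, 304, 134, 298, 146, 145, 146, 143, 142, 144, 142, 303]
t=4: [320, 195, 306, 196, 319, 318, 319, 316, 315, 317, 315, 196]
t=5: [136, 314, 138, 315, 136, 136, 136, 136, 136, 136, 136, 315]
t=6: [301, 187, 303, 186, 301, 301, 301, 301, 301, 301, 301, 186]
t=7: [137, 304, 137, 303, 137, 137, 137, 137, 137, 137, 137, 303]
t=8: [303, 189, 303, 190, 303, 303, 303, 303, 303, 303, 303, 190]
t=9: [138, 308, 138, 308, 138, 138, 138, 138, 138, 138, 138, 308]
t=10: [305, 189, 305, 189, 305, 305, 305, 305, 305, 305, 305, 189]
t=11: [137, 307, 137, 307, 137, 137, 137, 137, 137, 137, 137, 307]
t=12: [303, 189, 303, 189, 303, 303, 303, 303, 303, 303, 303, 189]
t=13: [138, 307, 138, 307, 138, 138, 138, 138, 138, 138, 138, 307]
t=14: [305, 189, 305, 189, 305, 305, 305, 305, 305, 305, 305, 189]

Answer: 4
Key observation: The state at step 10, [305, 189, 305, 189, 305, 305, 305, 305, 305, 305, 305, 189], reappears at step 14 — and no state repeats earlier — so the cycle the system enters has period 4.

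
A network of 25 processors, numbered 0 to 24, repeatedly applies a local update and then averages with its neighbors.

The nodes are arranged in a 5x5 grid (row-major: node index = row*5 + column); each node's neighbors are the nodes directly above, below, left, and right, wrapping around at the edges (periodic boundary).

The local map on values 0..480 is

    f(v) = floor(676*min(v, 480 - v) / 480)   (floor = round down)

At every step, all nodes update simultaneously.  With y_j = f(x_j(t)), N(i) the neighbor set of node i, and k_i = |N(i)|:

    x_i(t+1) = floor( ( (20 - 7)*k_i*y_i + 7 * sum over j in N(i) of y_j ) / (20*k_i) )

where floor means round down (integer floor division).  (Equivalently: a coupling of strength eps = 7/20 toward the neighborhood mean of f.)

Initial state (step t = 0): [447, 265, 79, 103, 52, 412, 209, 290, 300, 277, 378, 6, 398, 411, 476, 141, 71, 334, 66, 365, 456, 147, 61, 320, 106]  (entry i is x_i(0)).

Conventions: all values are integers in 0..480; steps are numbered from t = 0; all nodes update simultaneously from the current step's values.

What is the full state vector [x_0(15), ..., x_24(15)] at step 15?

Answer: [224, 221, 219, 224, 224, 231, 229, 223, 226, 231, 233, 232, 230, 232, 233, 219, 218, 210, 211, 215, 233, 226, 212, 218, 228]

Derivation:
t=0: [447, 265, 79, 103, 52, 412, 209, 290, 300, 277, 378, 6, 398, 411, 476, 141, 71, 334, 66, 365, 456, 147, 61, 320, 106]
t=1: [73, 253, 142, 152, 102, 128, 249, 241, 233, 222, 119, 62, 125, 103, 63, 166, 118, 167, 120, 143, 73, 179, 120, 187, 139]
t=2: [131, 284, 220, 220, 164, 196, 291, 308, 301, 267, 160, 129, 184, 160, 129, 207, 178, 212, 183, 190, 134, 229, 192, 236, 188]
t=3: [204, 273, 296, 299, 241, 264, 258, 252, 257, 276, 227, 205, 251, 229, 206, 270, 258, 284, 265, 260, 215, 295, 285, 312, 260]
t=4: [294, 286, 268, 265, 317, 303, 308, 314, 307, 295, 310, 297, 314, 316, 296, 300, 300, 285, 296, 305, 297, 272, 268, 253, 304]
t=5: [257, 273, 290, 291, 242, 249, 245, 240, 247, 254, 244, 251, 238, 236, 253, 251, 258, 269, 261, 248, 259, 284, 297, 304, 252]
t=6: [314, 293, 274, 275, 324, 324, 326, 329, 322, 321, 328, 323, 330, 328, 321, 321, 309, 299, 305, 323, 310, 281, 262, 261, 315]
t=7: [233, 260, 282, 278, 227, 219, 220, 219, 226, 222, 216, 220, 215, 218, 221, 224, 241, 252, 247, 224, 240, 273, 298, 294, 237]
t=8: [324, 306, 281, 287, 317, 309, 308, 305, 312, 312, 306, 310, 305, 309, 310, 317, 326, 315, 318, 317, 330, 297, 267, 274, 324]
t=9: [223, 246, 274, 266, 231, 238, 242, 247, 240, 236, 242, 238, 243, 239, 238, 227, 224, 237, 234, 228, 218, 252, 287, 277, 226]
t=10: [317, 324, 296, 303, 321, 332, 333, 326, 333, 332, 333, 333, 333, 335, 333, 319, 319, 325, 325, 322, 310, 315, 283, 291, 315]
t=11: [226, 223, 252, 245, 225, 209, 208, 217, 211, 209, 208, 208, 208, 206, 208, 225, 224, 222, 221, 221, 235, 234, 265, 258, 233]
t=12: [316, 314, 318, 323, 316, 295, 295, 303, 299, 296, 294, 294, 294, 292, 293, 314, 314, 309, 309, 311, 327, 324, 307, 314, 324]
t=13: [231, 233, 230, 226, 230, 257, 256, 249, 251, 256, 258, 258, 258, 260, 260, 234, 234, 241, 241, 238, 218, 223, 238, 232, 222]
t=14: [322, 324, 324, 319, 321, 314, 316, 322, 320, 315, 313, 313, 314, 312, 312, 326, 326, 333, 332, 330, 311, 317, 331, 325, 315]
t=15: [224, 221, 219, 224, 224, 231, 229, 223, 226, 231, 233, 232, 230, 232, 233, 219, 218, 210, 211, 215, 233, 226, 212, 218, 228]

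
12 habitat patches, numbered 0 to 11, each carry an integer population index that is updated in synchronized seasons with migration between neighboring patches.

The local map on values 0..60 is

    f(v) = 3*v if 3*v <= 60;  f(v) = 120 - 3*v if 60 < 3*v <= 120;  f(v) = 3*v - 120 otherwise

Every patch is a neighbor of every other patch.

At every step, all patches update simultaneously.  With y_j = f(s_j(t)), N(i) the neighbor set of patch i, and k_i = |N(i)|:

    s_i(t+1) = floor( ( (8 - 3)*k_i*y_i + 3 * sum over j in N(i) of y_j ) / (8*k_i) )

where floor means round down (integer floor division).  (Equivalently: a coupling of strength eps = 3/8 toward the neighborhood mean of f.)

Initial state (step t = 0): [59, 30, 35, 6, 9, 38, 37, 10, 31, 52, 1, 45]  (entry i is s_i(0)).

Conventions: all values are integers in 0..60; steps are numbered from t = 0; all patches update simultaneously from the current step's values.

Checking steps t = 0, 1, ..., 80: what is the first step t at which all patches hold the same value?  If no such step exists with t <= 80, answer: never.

Answer: 36
Key observation: Synchronization is absorbing here: once all patches are equal they stay equal, and step 36 is the first all-equal step.

Derivation:
t=0: [59, 30, 35, 6, 9, 38, 37, 10, 31, 52, 1, 45]  (not all equal)
t=1: [42, 27, 18, 19, 25, 12, 14, 27, 25, 30, 11, 18]  (not all equal)
t=2: [19, 39, 48, 50, 42, 37, 41, 39, 42, 34, 35, 48]  (not all equal)
t=3: [40, 8, 20, 24, 10, 12, 8, 8, 10, 17, 15, 20]  (not all equal)
t=4: [14, 28, 50, 43, 32, 36, 28, 28, 32, 44, 41, 50]  (not all equal)
t=5: [34, 31, 27, 15, 24, 17, 31, 31, 24, 17, 11, 27]  (not all equal)
t=6: [26, 31, 38, 42, 43, 45, 31, 31, 43, 45, 34, 38]  (not all equal)
t=7: [31, 23, 10, 10, 12, 15, 23, 23, 12, 15, 17, 10]  (not all equal)
t=8: [32, 46, 34, 34, 37, 43, 46, 46, 37, 43, 46, 34]  (not all equal)
t=9: [20, 16, 16, 16, 11, 11, 16, 16, 11, 11, 16, 16]  (not all equal)
t=10: [53, 46, 46, 46, 37, 37, 46, 46, 37, 37, 46, 46]  (not all equal)
t=11: [29, 17, 17, 17, 12, 12, 17, 17, 12, 12, 17, 17]  (not all equal)
t=12: [37, 48, 48, 48, 39, 39, 48, 48, 39, 39, 48, 48]  (not all equal)
t=13: [11, 20, 20, 20, 8, 8, 20, 20, 8, 8, 20, 20]  (not all equal)
t=14: [38, 54, 54, 54, 32, 32, 54, 54, 32, 32, 54, 54]  (not all equal)
t=15: [17, 38, 38, 38, 27, 27, 38, 38, 27, 27, 38, 38]  (not all equal)
t=16: [38, 12, 12, 12, 31, 31, 12, 12, 31, 31, 12, 12]  (not all equal)
t=17: [16, 33, 33, 33, 28, 28, 33, 33, 28, 28, 33, 33]  (not all equal)
t=18: [39, 23, 23, 23, 32, 32, 23, 23, 32, 32, 23, 23]  (not all equal)
t=19: [17, 45, 45, 45, 29, 29, 45, 45, 29, 29, 45, 45]  (not all equal)
t=20: [39, 18, 18, 18, 29, 29, 18, 18, 29, 29, 18, 18]  (not all equal)
t=21: [19, 49, 49, 49, 36, 36, 49, 49, 36, 36, 49, 49]  (not all equal)
t=22: [43, 25, 25, 25, 17, 17, 25, 25, 17, 17, 25, 25]  (not all equal)
t=23: [23, 44, 44, 44, 48, 48, 44, 44, 48, 48, 44, 44]  (not all equal)
t=24: [38, 14, 14, 14, 22, 22, 14, 14, 22, 22, 14, 14]  (not all equal)
t=25: [21, 42, 42, 42, 49, 49, 42, 42, 49, 49, 42, 42]  (not all equal)
t=26: [40, 10, 10, 10, 23, 23, 10, 10, 23, 23, 10, 10]  (not all equal)
t=27: [14, 31, 31, 31, 44, 44, 31, 31, 44, 44, 31, 31]  (not all equal)
t=28: [34, 25, 25, 25, 16, 16, 25, 25, 16, 16, 25, 25]  (not all equal)
t=29: [28, 44, 44, 44, 46, 46, 44, 44, 46, 46, 44, 44]  (not all equal)
t=30: [27, 13, 13, 13, 17, 17, 13, 13, 17, 17, 13, 13]  (not all equal)
t=31: [40, 40, 40, 40, 47, 47, 40, 40, 47, 47, 40, 40]  (not all equal)
t=32: [2, 2, 2, 2, 15, 15, 2, 2, 15, 15, 2, 2]  (not all equal)
t=33: [11, 11, 11, 11, 34, 34, 11, 11, 34, 34, 11, 11]  (not all equal)
t=34: [30, 30, 30, 30, 22, 22, 30, 30, 22, 22, 30, 30]  (not all equal)
t=35: [33, 33, 33, 33, 47, 47, 33, 33, 47, 47, 33, 33]  (not all equal)
t=36: [21, 21, 21, 21, 21, 21, 21, 21, 21, 21, 21, 21]  (all equal)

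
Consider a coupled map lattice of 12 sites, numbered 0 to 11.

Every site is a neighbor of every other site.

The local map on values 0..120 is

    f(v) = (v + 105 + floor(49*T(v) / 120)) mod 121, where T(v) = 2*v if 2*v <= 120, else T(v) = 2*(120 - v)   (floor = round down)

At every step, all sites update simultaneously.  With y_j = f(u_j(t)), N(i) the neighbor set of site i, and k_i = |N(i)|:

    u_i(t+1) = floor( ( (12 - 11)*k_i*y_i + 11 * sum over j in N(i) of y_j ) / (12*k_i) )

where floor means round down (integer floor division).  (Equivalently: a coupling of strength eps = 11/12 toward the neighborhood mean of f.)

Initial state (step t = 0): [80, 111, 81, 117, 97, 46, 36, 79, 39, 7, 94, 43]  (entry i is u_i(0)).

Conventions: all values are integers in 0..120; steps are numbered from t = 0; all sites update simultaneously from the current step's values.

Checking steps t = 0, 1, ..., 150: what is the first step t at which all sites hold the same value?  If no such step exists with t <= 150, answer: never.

Answer: 1
Key observation: Synchronization is absorbing here: once all sites are equal they stay equal, and step 1 is the first all-equal step.

Derivation:
t=0: [80, 111, 81, 117, 97, 46, 36, 79, 39, 7, 94, 43]  (not all equal)
t=1: [86, 86, 86, 86, 86, 86, 86, 86, 86, 86, 86, 86]  (all equal)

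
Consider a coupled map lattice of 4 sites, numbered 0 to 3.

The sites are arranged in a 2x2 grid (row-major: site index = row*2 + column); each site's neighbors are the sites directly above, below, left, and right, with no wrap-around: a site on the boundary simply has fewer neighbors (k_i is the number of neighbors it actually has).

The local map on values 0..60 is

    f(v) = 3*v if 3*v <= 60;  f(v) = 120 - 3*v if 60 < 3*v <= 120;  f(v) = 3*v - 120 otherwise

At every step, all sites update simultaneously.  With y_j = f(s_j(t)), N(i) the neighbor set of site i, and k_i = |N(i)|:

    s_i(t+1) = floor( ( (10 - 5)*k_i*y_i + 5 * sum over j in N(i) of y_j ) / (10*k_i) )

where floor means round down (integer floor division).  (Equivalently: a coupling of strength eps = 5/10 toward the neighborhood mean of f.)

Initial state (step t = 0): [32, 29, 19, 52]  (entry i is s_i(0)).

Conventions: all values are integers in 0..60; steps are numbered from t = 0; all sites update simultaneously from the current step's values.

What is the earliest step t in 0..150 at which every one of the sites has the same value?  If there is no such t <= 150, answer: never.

Simulating step by step:
t=0: [32, 29, 19, 52]  (not all equal)
t=1: [34, 31, 43, 40]  (not all equal)
t=2: [18, 18, 9, 9]  (not all equal)
t=3: [47, 47, 33, 33]  (not all equal)
t=4: [21, 21, 21, 21]  (all equal)

Answer: 4
Key observation: Synchronization is absorbing here: once all sites are equal they stay equal, and step 4 is the first all-equal step.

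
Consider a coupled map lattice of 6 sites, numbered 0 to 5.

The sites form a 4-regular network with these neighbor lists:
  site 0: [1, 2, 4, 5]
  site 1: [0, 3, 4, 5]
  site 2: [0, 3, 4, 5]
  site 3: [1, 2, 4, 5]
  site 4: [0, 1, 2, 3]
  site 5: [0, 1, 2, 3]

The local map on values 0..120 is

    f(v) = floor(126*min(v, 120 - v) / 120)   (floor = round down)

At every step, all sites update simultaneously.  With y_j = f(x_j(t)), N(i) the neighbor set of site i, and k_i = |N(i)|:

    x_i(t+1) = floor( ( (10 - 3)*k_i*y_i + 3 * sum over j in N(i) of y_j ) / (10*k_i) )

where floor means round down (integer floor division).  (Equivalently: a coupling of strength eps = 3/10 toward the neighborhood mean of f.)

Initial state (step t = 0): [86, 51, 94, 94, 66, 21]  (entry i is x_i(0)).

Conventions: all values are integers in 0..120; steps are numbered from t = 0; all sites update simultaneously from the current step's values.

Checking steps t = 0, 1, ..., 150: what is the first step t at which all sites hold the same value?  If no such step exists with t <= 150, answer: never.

Answer: 13
Key observation: Synchronization is absorbing here: once all sites are equal they stay equal, and step 13 is the first all-equal step.

Derivation:
t=0: [86, 51, 94, 94, 66, 21]  (not all equal)
t=1: [36, 47, 29, 30, 49, 26]  (not all equal)
t=2: [37, 45, 31, 33, 46, 29]  (not all equal)
t=3: [38, 44, 33, 35, 44, 32]  (not all equal)
t=4: [39, 43, 35, 37, 43, 34]  (not all equal)
t=5: [40, 43, 37, 38, 43, 36]  (not all equal)
t=6: [41, 43, 38, 39, 43, 38]  (not all equal)
t=7: [42, 44, 39, 40, 44, 39]  (not all equal)
t=8: [43, 45, 40, 42, 45, 40]  (not all equal)
t=9: [44, 46, 42, 44, 46, 42]  (not all equal)
t=10: [46, 47, 44, 46, 47, 44]  (not all equal)
t=11: [47, 48, 46, 47, 48, 46]  (not all equal)
t=12: [49, 49, 48, 49, 49, 48]  (not all equal)
t=13: [50, 50, 50, 50, 50, 50]  (all equal)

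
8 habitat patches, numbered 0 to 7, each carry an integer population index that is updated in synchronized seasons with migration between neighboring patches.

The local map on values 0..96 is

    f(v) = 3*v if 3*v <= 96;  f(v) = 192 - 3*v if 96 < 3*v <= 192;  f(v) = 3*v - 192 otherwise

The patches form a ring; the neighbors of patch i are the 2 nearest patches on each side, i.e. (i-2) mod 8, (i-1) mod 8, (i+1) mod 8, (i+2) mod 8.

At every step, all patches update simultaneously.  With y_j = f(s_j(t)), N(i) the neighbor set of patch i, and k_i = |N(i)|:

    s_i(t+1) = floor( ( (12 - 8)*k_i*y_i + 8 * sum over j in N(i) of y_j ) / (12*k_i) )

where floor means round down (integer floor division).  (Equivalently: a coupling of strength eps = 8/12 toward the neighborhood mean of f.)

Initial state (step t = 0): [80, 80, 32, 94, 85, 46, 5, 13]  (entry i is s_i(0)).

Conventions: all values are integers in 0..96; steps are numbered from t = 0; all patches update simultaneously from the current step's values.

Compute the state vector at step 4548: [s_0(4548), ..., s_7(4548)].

Simulating step by step:
t=0: [80, 80, 32, 94, 85, 46, 5, 13]
t=1: [49, 61, 73, 73, 63, 52, 39, 40]
t=2: [45, 31, 23, 21, 28, 41, 51, 51]
t=3: [59, 69, 72, 73, 68, 60, 54, 56]
t=4: [20, 20, 19, 19, 19, 19, 20, 20]
t=5: [59, 59, 58, 57, 57, 58, 59, 59]
t=6: [15, 16, 18, 19, 19, 18, 16, 15]
t=7: [47, 49, 52, 54, 54, 52, 49, 47]
t=8: [46, 43, 38, 34, 34, 38, 43, 46]
t=9: [61, 67, 75, 81, 81, 75, 67, 61]
t=10: [13, 20, 31, 38, 38, 31, 20, 13]
t=11: [55, 61, 73, 80, 80, 73, 61, 55]
t=12: [21, 24, 31, 34, 34, 31, 24, 21]
t=13: [71, 75, 83, 88, 88, 83, 75, 71]
t=14: [31, 39, 52, 60, 60, 52, 39, 31]
t=15: [77, 64, 44, 30, 30, 44, 64, 77]
t=16: [29, 38, 56, 65, 65, 56, 38, 29]
t=17: [73, 59, 36, 22, 22, 36, 59, 73]
t=18: [32, 39, 57, 63, 63, 57, 39, 32]
t=19: [76, 61, 36, 21, 21, 36, 61, 76]
t=20: [35, 39, 56, 61, 61, 56, 39, 35]
t=21: [72, 59, 38, 25, 25, 38, 59, 72]
t=22: [30, 38, 57, 66, 66, 57, 38, 30]
t=23: [74, 60, 37, 23, 23, 37, 60, 74]
t=24: [32, 39, 57, 63, 63, 57, 39, 32]

Answer: [32, 39, 57, 63, 63, 57, 39, 32]
Key observation: The state at step 18, [32, 39, 57, 63, 63, 57, 39, 32], reappears at step 24: the system is in a cycle of period 6 from step 18 on.  Therefore the state at step 4548 equals the state at step 18 + ((4548 - 18) mod 6) = 18, which is [32, 39, 57, 63, 63, 57, 39, 32].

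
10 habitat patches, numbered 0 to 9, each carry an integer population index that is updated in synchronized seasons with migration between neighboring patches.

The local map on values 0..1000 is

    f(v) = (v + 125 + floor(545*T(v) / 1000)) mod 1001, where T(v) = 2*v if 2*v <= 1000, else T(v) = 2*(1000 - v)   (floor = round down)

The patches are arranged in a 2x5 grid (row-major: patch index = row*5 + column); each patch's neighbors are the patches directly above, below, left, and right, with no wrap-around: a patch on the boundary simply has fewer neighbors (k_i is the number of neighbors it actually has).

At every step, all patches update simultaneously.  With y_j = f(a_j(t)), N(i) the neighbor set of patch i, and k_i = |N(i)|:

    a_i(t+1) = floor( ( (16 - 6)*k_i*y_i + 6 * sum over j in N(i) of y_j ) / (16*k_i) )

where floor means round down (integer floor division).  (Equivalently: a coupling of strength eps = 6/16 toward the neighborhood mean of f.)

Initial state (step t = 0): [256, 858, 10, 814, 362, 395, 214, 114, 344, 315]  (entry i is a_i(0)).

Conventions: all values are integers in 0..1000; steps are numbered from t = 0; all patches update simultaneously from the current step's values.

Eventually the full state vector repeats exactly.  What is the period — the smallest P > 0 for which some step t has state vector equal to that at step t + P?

Simulating step by step:
t=0: [256, 858, 10, 814, 362, 395, 214, 114, 344, 315]
t=1: [616, 257, 170, 321, 723, 824, 538, 421, 687, 812]
t=2: [248, 514, 482, 594, 267, 147, 203, 101, 212, 143]
t=3: [514, 269, 164, 272, 536, 493, 460, 366, 469, 498]
t=4: [262, 519, 575, 525, 263, 143, 269, 637, 283, 152]
t=5: [530, 294, 162, 297, 535, 519, 522, 293, 543, 536]
t=6: [273, 561, 567, 564, 273, 166, 309, 560, 309, 165]
t=7: [553, 305, 162, 305, 552, 569, 580, 314, 580, 567]
t=8: [275, 574, 577, 574, 275, 162, 313, 586, 313, 162]
t=9: [554, 306, 161, 306, 554, 566, 585, 315, 585, 566]
t=10: [276, 575, 577, 575, 276, 162, 314, 587, 314, 162]
t=11: [555, 306, 161, 306, 555, 567, 586, 316, 586, 567]
t=12: [276, 575, 577, 575, 276, 162, 314, 588, 314, 162]
t=13: [555, 306, 161, 306, 555, 567, 586, 316, 586, 567]

Answer: 2
Key observation: The state at step 11, [555, 306, 161, 306, 555, 567, 586, 316, 586, 567], reappears at step 13 — and no state repeats earlier — so the cycle the system enters has period 2.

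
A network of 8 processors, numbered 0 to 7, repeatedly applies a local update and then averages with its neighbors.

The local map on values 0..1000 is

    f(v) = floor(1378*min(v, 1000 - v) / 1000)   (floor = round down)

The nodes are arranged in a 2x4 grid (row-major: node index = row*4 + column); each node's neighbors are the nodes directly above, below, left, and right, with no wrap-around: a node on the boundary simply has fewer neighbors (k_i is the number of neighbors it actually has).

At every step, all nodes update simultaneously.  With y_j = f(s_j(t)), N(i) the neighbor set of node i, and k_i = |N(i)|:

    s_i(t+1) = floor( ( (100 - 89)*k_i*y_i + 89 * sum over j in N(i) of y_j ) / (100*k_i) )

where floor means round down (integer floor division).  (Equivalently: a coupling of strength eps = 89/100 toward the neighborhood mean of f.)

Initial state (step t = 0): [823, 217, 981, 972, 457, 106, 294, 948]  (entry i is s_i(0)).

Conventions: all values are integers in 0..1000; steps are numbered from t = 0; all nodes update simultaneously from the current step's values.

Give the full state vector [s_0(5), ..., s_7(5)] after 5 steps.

Answer: [575, 623, 581, 553, 643, 584, 590, 580]

Derivation:
t=0: [823, 217, 981, 972, 457, 106, 294, 948]
t=1: [439, 156, 222, 47, 242, 411, 116, 204]
t=2: [309, 461, 163, 267, 557, 271, 359, 130]
t=3: [600, 373, 468, 219, 422, 556, 284, 402]
t=4: [547, 592, 428, 565, 581, 507, 579, 368]
t=5: [575, 623, 581, 553, 643, 584, 590, 580]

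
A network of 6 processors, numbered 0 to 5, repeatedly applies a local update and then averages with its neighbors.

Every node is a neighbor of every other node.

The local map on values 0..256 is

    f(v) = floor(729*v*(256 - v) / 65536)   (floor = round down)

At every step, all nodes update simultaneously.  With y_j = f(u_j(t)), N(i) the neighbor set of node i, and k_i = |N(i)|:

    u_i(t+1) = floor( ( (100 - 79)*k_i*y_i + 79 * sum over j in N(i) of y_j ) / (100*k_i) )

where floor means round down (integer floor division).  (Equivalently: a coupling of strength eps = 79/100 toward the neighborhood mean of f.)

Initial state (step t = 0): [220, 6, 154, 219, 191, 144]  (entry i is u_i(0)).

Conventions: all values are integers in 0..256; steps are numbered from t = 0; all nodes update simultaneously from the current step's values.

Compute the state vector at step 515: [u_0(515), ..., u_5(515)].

Answer: [165, 165, 165, 165, 165, 165]
Key observation: The state at step 14, [167, 167, 167, 167, 167, 167], reappears at step 16: the system is in a cycle of period 2 from step 14 on.  Therefore the state at step 515 equals the state at step 14 + ((515 - 14) mod 2) = 15, which is [165, 165, 165, 165, 165, 165].

Derivation:
t=0: [220, 6, 154, 219, 191, 144]
t=1: [112, 109, 117, 112, 115, 117]
t=2: [179, 179, 179, 179, 179, 179]
t=3: [153, 153, 153, 153, 153, 153]
t=4: [175, 175, 175, 175, 175, 175]
t=5: [157, 157, 157, 157, 157, 157]
t=6: [172, 172, 172, 172, 172, 172]
t=7: [160, 160, 160, 160, 160, 160]
t=8: [170, 170, 170, 170, 170, 170]
t=9: [162, 162, 162, 162, 162, 162]
t=10: [169, 169, 169, 169, 169, 169]
t=11: [163, 163, 163, 163, 163, 163]
t=12: [168, 168, 168, 168, 168, 168]
t=13: [164, 164, 164, 164, 164, 164]
t=14: [167, 167, 167, 167, 167, 167]
t=15: [165, 165, 165, 165, 165, 165]
t=16: [167, 167, 167, 167, 167, 167]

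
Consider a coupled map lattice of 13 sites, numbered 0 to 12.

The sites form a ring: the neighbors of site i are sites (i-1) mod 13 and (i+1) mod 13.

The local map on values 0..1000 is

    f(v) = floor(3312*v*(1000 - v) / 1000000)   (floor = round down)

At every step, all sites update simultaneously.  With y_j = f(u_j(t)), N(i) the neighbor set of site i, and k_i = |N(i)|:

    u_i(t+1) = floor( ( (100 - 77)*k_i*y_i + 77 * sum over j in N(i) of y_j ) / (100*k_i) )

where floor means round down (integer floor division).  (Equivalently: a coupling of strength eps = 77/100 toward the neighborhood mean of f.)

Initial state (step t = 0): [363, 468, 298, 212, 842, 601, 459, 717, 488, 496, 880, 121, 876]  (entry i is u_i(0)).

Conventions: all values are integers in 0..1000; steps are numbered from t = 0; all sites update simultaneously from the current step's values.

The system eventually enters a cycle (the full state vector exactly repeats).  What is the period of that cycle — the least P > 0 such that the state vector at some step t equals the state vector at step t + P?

Answer: 2
Key observation: The state at step 22, [826, 826, 826, 826, 826, 826, 826, 826, 826, 826, 826, 826, 826], reappears at step 24 — and no state repeats earlier — so the cycle the system enters has period 2.

Derivation:
t=0: [363, 468, 298, 212, 842, 601, 459, 717, 488, 496, 880, 121, 876]
t=1: [631, 750, 689, 563, 619, 668, 753, 789, 767, 642, 534, 353, 512]
t=2: [734, 712, 715, 760, 775, 706, 636, 591, 641, 719, 773, 809, 778]
t=3: [630, 664, 648, 620, 629, 675, 748, 772, 740, 670, 587, 561, 577]
t=4: [772, 757, 758, 767, 757, 704, 647, 619, 652, 722, 780, 807, 796]
t=5: [575, 597, 601, 604, 633, 684, 740, 759, 729, 660, 584, 543, 545]
t=6: [808, 800, 794, 783, 757, 705, 654, 636, 669, 732, 787, 814, 816]
t=7: [513, 527, 544, 572, 621, 681, 732, 746, 713, 645, 570, 520, 504]
t=8: [826, 824, 818, 802, 767, 715, 667, 654, 688, 747, 796, 820, 826]
t=9: [477, 483, 500, 538, 597, 665, 716, 728, 692, 623, 552, 502, 480]
t=10: [826, 827, 825, 814, 783, 735, 690, 681, 713, 765, 805, 823, 826]
t=11: [474, 476, 484, 515, 570, 637, 687, 698, 661, 597, 534, 493, 478]
t=12: [825, 826, 826, 820, 799, 762, 727, 720, 745, 785, 814, 825, 826]
t=13: [476, 476, 480, 499, 541, 595, 638, 648, 616, 563, 514, 486, 477]
t=14: [826, 826, 826, 824, 814, 794, 773, 769, 784, 807, 821, 826, 826]
t=15: [476, 476, 477, 486, 508, 541, 568, 574, 553, 521, 493, 479, 476]
t=16: [826, 826, 826, 826, 825, 820, 814, 813, 817, 823, 826, 826, 826]
t=17: [476, 476, 476, 476, 481, 489, 496, 499, 493, 484, 478, 476, 476]
t=18: [826, 826, 826, 826, 826, 826, 827, 827, 827, 826, 826, 826, 826]
t=19: [476, 476, 476, 476, 476, 474, 474, 473, 474, 474, 476, 476, 476]
t=20: [826, 826, 826, 826, 825, 825, 825, 825, 825, 825, 825, 826, 826]
t=21: [476, 476, 476, 476, 477, 478, 478, 478, 478, 478, 477, 476, 476]
t=22: [826, 826, 826, 826, 826, 826, 826, 826, 826, 826, 826, 826, 826]
t=23: [476, 476, 476, 476, 476, 476, 476, 476, 476, 476, 476, 476, 476]
t=24: [826, 826, 826, 826, 826, 826, 826, 826, 826, 826, 826, 826, 826]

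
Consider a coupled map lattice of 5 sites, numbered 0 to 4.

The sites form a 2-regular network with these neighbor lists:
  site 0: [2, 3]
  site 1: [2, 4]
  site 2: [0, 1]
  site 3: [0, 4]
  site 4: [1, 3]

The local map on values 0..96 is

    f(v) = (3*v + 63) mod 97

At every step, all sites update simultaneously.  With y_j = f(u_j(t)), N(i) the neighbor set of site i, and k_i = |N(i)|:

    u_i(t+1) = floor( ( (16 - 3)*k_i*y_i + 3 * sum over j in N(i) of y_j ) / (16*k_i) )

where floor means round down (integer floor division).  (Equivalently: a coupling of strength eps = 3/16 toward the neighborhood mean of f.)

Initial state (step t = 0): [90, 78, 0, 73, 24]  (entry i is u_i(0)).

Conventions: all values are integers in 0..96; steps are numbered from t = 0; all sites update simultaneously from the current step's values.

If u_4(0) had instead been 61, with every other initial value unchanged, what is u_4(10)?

Answer: u_4(10) = 35
Key observation: This trace re-runs the system from the modified initial state.

Derivation:
t=0: [90, 78, 0, 73, 61]
t=1: [48, 15, 55, 80, 51]
t=2: [14, 14, 29, 13, 20]
t=3: [11, 13, 44, 7, 22]
t=4: [85, 7, 10, 80, 34]
t=5: [31, 83, 85, 18, 64]
t=6: [52, 25, 29, 27, 53]
t=7: [29, 40, 49, 43, 31]
t=8: [53, 76, 26, 87, 64]
t=9: [29, 9, 38, 35, 52]
t=10: [57, 82, 78, 65, 35]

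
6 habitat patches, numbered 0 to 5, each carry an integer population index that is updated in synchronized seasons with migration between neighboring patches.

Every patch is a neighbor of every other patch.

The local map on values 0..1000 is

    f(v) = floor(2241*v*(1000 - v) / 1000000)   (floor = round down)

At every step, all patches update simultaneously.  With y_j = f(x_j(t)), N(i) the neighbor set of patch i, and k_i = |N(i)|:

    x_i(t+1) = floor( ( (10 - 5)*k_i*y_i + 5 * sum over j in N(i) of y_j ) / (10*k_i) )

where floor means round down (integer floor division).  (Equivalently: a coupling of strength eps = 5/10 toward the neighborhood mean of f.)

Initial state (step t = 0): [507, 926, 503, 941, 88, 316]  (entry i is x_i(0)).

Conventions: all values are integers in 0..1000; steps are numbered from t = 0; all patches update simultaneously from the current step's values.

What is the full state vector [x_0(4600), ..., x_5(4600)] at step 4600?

Answer: [553, 553, 553, 553, 553, 553]
Key observation: The state at step 6, [553, 553, 553, 553, 553, 553], reappears at step 7: the system is in a cycle of period 1 from step 6 on.  Therefore the state at step 4600 equals the state at step 6 + ((4600 - 6) mod 1) = 6, which is [553, 553, 553, 553, 553, 553].

Derivation:
t=0: [507, 926, 503, 941, 88, 316]
t=1: [430, 267, 430, 255, 277, 399]
t=2: [514, 469, 514, 464, 473, 509]
t=3: [558, 558, 558, 557, 558, 559]
t=4: [552, 552, 552, 552, 552, 552]
t=5: [554, 554, 554, 554, 554, 554]
t=6: [553, 553, 553, 553, 553, 553]
t=7: [553, 553, 553, 553, 553, 553]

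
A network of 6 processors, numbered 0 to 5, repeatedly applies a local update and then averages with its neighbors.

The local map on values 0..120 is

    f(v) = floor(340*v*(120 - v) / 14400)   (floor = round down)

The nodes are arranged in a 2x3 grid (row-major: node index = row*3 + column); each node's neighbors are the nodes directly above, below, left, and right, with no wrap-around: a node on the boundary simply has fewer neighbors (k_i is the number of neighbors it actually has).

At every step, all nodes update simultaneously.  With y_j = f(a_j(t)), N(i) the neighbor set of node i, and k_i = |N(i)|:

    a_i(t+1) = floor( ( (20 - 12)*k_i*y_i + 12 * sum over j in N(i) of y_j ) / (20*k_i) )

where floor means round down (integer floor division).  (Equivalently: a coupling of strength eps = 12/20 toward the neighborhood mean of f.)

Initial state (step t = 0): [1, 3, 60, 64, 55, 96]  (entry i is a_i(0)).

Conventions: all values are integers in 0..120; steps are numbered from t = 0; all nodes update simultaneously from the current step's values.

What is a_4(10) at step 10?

Simulating step by step:
t=0: [1, 3, 60, 64, 55, 96]
t=1: [28, 37, 52, 59, 62, 72]
t=2: [70, 74, 79, 76, 81, 82]
t=3: [80, 78, 76, 78, 75, 74]
t=4: [76, 77, 78, 77, 78, 79]
t=5: [78, 77, 77, 77, 77, 76]
t=6: [77, 77, 78, 77, 78, 78]
t=7: [78, 77, 77, 77, 77, 77]
t=8: [77, 77, 78, 77, 78, 78]
t=9: [78, 77, 77, 77, 77, 77]
t=10: [77, 77, 78, 77, 78, 78]

Answer: a_4(10) = 78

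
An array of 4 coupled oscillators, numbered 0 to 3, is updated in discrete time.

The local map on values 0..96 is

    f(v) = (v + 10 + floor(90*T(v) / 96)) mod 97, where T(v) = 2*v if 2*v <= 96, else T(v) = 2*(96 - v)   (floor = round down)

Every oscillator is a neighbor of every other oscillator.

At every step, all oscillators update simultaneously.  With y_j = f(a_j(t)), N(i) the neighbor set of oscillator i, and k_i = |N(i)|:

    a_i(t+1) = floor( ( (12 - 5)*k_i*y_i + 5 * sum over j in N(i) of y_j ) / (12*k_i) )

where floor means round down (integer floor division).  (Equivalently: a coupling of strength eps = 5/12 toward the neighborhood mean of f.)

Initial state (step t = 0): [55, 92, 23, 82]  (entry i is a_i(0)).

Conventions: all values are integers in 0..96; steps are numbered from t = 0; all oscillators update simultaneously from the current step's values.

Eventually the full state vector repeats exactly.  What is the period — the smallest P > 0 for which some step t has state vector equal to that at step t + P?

Simulating step by step:
t=0: [55, 92, 23, 82]
t=1: [40, 26, 55, 30]
t=2: [47, 72, 54, 77]
t=3: [41, 33, 40, 31]
t=4: [22, 12, 21, 10]
t=5: [63, 50, 62, 48]
t=6: [40, 46, 41, 46]
t=7: [33, 40, 33, 40]
t=8: [12, 22, 12, 22]
t=9: [52, 64, 52, 64]
t=10: [44, 39, 44, 39]
t=11: [35, 28, 35, 28]
t=12: [34, 68, 34, 68]
t=13: [16, 26, 16, 26]
t=14: [63, 76, 63, 76]
t=15: [33, 29, 33, 29]
t=16: [30, 69, 30, 69]
t=17: [78, 49, 78, 49]
t=18: [31, 42, 31, 42]
t=19: [10, 24, 10, 24]
t=20: [49, 67, 49, 67]
t=21: [45, 38, 45, 38]
t=22: [36, 27, 36, 27]
t=23: [35, 67, 35, 67]
t=24: [18, 28, 18, 28]
t=25: [69, 81, 69, 81]
t=26: [29, 24, 29, 24]
t=27: [89, 82, 89, 82]
t=28: [16, 19, 16, 19]
t=29: [58, 61, 58, 61]
t=30: [41, 39, 41, 39]
t=31: [28, 26, 28, 26]
t=32: [88, 85, 88, 85]
t=33: [16, 17, 16, 17]
t=34: [56, 57, 56, 57]
t=35: [43, 43, 43, 43]
t=36: [36, 36, 36, 36]
t=37: [16, 16, 16, 16]
t=38: [56, 56, 56, 56]
t=39: [44, 44, 44, 44]
t=40: [39, 39, 39, 39]
t=41: [25, 25, 25, 25]
t=42: [81, 81, 81, 81]
t=43: [22, 22, 22, 22]
t=44: [73, 73, 73, 73]
t=45: [29, 29, 29, 29]
t=46: [93, 93, 93, 93]
t=47: [11, 11, 11, 11]
t=48: [41, 41, 41, 41]
t=49: [30, 30, 30, 30]
t=50: [96, 96, 96, 96]
t=51: [9, 9, 9, 9]
t=52: [35, 35, 35, 35]
t=53: [13, 13, 13, 13]
t=54: [47, 47, 47, 47]
t=55: [48, 48, 48, 48]
t=56: [51, 51, 51, 51]
t=57: [48, 48, 48, 48]

Answer: 2
Key observation: The state at step 55, [48, 48, 48, 48], reappears at step 57 — and no state repeats earlier — so the cycle the system enters has period 2.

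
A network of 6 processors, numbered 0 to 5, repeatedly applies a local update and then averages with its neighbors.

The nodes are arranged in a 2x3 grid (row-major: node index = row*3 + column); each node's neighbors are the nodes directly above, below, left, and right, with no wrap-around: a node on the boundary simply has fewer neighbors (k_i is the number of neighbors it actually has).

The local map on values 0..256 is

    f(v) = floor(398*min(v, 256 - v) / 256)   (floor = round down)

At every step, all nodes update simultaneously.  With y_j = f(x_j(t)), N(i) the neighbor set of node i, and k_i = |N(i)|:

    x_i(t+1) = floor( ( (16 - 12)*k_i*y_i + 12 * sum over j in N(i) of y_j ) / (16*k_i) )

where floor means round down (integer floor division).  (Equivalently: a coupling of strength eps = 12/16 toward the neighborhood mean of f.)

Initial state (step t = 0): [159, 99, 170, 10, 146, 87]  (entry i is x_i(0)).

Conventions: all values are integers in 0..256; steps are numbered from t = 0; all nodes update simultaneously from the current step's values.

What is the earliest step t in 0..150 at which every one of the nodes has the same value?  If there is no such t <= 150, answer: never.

Answer: 6
Key observation: Synchronization is absorbing here: once all nodes are equal they stay equal, and step 6 is the first all-equal step.

Derivation:
t=0: [159, 99, 170, 10, 146, 87]  (not all equal)
t=1: [100, 151, 141, 124, 118, 147]  (not all equal)
t=2: [171, 169, 169, 174, 176, 177]  (not all equal)
t=3: [131, 131, 130, 127, 127, 127]  (not all equal)
t=4: [195, 195, 195, 195, 196, 196]  (not all equal)
t=5: [94, 93, 93, 93, 93, 93]  (not all equal)
t=6: [144, 144, 144, 144, 144, 144]  (all equal)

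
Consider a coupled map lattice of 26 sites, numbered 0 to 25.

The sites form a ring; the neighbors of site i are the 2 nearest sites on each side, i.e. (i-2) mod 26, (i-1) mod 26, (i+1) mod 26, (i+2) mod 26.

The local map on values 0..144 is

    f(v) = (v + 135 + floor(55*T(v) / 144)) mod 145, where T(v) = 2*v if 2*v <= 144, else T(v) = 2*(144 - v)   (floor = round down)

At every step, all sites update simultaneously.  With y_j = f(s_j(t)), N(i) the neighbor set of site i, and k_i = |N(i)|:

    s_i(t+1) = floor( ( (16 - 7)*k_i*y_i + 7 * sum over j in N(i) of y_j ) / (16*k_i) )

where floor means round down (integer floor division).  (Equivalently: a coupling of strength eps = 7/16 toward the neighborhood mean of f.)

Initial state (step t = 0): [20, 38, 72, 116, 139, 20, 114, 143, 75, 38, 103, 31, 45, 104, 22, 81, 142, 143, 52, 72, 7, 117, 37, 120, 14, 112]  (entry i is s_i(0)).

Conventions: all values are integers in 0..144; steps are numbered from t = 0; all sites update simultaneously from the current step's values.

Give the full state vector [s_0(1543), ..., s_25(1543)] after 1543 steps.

Simulating step by step:
t=0: [20, 38, 72, 116, 139, 20, 114, 143, 75, 38, 103, 31, 45, 104, 22, 81, 142, 143, 52, 72, 7, 117, 37, 120, 14, 112]
t=1: [48, 75, 103, 107, 117, 70, 115, 110, 113, 77, 101, 65, 73, 98, 64, 112, 114, 124, 87, 103, 42, 104, 60, 107, 44, 95]
t=2: [88, 114, 118, 122, 124, 118, 125, 123, 124, 118, 120, 111, 115, 118, 111, 123, 123, 126, 115, 117, 86, 114, 95, 114, 83, 110]
t=3: [121, 125, 126, 127, 128, 127, 128, 128, 128, 127, 127, 126, 126, 127, 126, 128, 128, 128, 126, 126, 122, 125, 122, 124, 120, 124]
t=4: [128, 128, 129, 129, 129, 129, 129, 129, 129, 129, 129, 129, 129, 129, 129, 129, 129, 129, 129, 129, 128, 128, 128, 128, 128, 128]
t=5: [130, 130, 130, 130, 130, 130, 130, 130, 130, 130, 130, 130, 130, 130, 130, 130, 130, 130, 130, 130, 130, 130, 130, 130, 130, 130]
t=6: [130, 130, 130, 130, 130, 130, 130, 130, 130, 130, 130, 130, 130, 130, 130, 130, 130, 130, 130, 130, 130, 130, 130, 130, 130, 130]

Answer: [130, 130, 130, 130, 130, 130, 130, 130, 130, 130, 130, 130, 130, 130, 130, 130, 130, 130, 130, 130, 130, 130, 130, 130, 130, 130]
Key observation: The state at step 5, [130, 130, 130, 130, 130, 130, 130, 130, 130, 130, 130, 130, 130, 130, 130, 130, 130, 130, 130, 130, 130, 130, 130, 130, 130, 130], reappears at step 6: the system is in a cycle of period 1 from step 5 on.  Therefore the state at step 1543 equals the state at step 5 + ((1543 - 5) mod 1) = 5, which is [130, 130, 130, 130, 130, 130, 130, 130, 130, 130, 130, 130, 130, 130, 130, 130, 130, 130, 130, 130, 130, 130, 130, 130, 130, 130].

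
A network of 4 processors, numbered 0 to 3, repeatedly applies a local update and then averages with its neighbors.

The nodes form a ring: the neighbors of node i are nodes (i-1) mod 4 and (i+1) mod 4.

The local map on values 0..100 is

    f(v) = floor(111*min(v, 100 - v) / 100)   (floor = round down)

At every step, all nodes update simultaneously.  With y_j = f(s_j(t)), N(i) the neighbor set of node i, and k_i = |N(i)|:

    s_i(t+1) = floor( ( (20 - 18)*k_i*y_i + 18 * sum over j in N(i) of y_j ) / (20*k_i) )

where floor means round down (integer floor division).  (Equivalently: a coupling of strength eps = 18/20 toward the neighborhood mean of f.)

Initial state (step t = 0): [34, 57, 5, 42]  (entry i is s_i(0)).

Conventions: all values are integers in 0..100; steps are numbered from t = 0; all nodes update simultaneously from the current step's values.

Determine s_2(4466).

Simulating step by step:
t=0: [34, 57, 5, 42]
t=1: [45, 23, 42, 23]
t=2: [27, 45, 27, 45]
t=3: [47, 31, 47, 31]
t=4: [35, 50, 35, 50]
t=5: [53, 39, 53, 39]
t=6: [43, 51, 43, 51]
t=7: [53, 47, 53, 47]
t=8: [52, 52, 52, 52]
t=9: [53, 53, 53, 53]
t=10: [52, 52, 52, 52]

Answer: s_2(4466) = 52
Key observation: The state at step 8, [52, 52, 52, 52], reappears at step 10: the system is in a cycle of period 2 from step 8 on.  Therefore the state at step 4466 equals the state at step 8 + ((4466 - 8) mod 2) = 8, which is [52, 52, 52, 52].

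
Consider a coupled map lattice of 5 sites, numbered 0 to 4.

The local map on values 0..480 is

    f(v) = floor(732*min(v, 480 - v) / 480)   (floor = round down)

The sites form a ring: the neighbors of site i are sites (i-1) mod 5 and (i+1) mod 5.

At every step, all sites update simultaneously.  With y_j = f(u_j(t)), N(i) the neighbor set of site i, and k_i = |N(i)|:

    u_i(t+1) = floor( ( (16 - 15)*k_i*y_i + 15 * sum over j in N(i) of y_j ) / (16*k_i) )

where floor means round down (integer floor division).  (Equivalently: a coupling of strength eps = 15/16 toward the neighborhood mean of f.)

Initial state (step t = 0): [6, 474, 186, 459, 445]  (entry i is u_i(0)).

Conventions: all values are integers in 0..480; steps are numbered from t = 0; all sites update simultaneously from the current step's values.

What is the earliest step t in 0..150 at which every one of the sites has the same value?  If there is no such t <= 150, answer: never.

Simulating step by step:
t=0: [6, 474, 186, 459, 445]  (not all equal)
t=1: [29, 137, 36, 159, 22]  (not all equal)
t=2: [115, 58, 214, 55, 136]  (not all equal)
t=3: [149, 240, 100, 255, 133]  (not all equal)
t=4: [280, 200, 341, 187, 279]  (not all equal)
t=5: [305, 260, 289, 260, 295]  (not all equal)
t=6: [305, 282, 332, 289, 299]  (not all equal)
t=7: [287, 248, 291, 253, 278]  (not all equal)
t=8: [328, 294, 345, 301, 319]  (not all equal)
t=9: [261, 222, 272, 227, 251]  (not all equal)
t=10: [342, 325, 340, 333, 340]  (not all equal)
t=11: [223, 213, 228, 213, 216]  (not all equal)
t=12: [327, 342, 325, 337, 331]  (not all equal)
t=13: [219, 232, 215, 230, 225]  (not all equal)
t=14: [347, 331, 349, 335, 341]  (not all equal)
t=15: [217, 202, 222, 206, 211]  (not all equal)
t=16: [315, 332, 312, 328, 321]  (not all equal)
t=17: [234, 251, 229, 247, 241]  (not all equal)
t=18: [356, 352, 351, 356, 356]  (not all equal)
t=19: [191, 192, 192, 192, 189]  (not all equal)
t=20: [290, 291, 292, 290, 291]  (not all equal)
t=21: [288, 287, 288, 287, 288]  (not all equal)
t=22: [292, 292, 293, 292, 292]  (not all equal)
t=23: [286, 285, 285, 285, 286]  (not all equal)
t=24: [295, 296, 297, 296, 295]  (not all equal)
t=25: [281, 280, 279, 280, 281]  (not all equal)
t=26: [303, 304, 305, 304, 303]  (not all equal)
t=27: [268, 267, 267, 267, 268]  (not all equal)
t=28: [323, 323, 324, 323, 323]  (not all equal)
t=29: [239, 238, 238, 238, 239]  (not all equal)
t=30: [363, 362, 362, 362, 363]  (not all equal)
t=31: [178, 178, 179, 178, 178]  (not all equal)
t=32: [271, 271, 271, 271, 271]  (all equal)

Answer: 32
Key observation: Synchronization is absorbing here: once all sites are equal they stay equal, and step 32 is the first all-equal step.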